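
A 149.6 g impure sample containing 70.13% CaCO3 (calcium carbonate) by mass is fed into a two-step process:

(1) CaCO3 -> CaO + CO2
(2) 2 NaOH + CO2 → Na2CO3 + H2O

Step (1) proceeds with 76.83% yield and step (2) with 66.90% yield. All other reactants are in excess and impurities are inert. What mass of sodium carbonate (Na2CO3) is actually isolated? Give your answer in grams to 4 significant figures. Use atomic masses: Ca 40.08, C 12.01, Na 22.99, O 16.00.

57.10 g

Pure CaCO3 = 149.6 × 0.7013 = 104.91 g.
M(CaCO3) = 40.08 + 12.01 + 3(16.00) = 100.09 g/mol.
M(Na2CO3) = 2(22.99) + 12.01 + 3(16.00) = 105.99 g/mol.
n(CaCO3) = 104.91 / 100.09 = 1.0482 mol.
Step 1 (CaCO3:CO2 = 1:1): theoretical n(CO2) = 1.0482 mol; at 76.83% yield, n(CO2) = 0.80533 mol.
Step 2 (CO2:Na2CO3 = 1:1): theoretical n(Na2CO3) = 0.80533 mol, so theoretical mass = 0.80533 × 105.99 = 85.357 g.
At 66.90% yield, actual mass of Na2CO3 = 85.357 × 0.6690 = 57.104 g.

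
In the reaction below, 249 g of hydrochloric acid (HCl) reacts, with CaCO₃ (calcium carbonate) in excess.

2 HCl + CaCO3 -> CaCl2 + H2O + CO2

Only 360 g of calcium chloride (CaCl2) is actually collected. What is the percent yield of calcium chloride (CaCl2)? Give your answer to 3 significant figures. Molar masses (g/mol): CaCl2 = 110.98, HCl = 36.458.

95.0 %

n(HCl) = 249.0 g / 36.458 g/mol = 6.830 mol.
From the equation the HCl:CaCl2 mole ratio is 2:1, so n(CaCl2) = 6.830 × 1/2 = 3.415 mol.
Mass of CaCl2 = 3.415 mol × 110.98 g/mol = 379.0 g.
This is the theoretical yield. Percent yield = 360 g / 379.0 g × 100% = 94.99%.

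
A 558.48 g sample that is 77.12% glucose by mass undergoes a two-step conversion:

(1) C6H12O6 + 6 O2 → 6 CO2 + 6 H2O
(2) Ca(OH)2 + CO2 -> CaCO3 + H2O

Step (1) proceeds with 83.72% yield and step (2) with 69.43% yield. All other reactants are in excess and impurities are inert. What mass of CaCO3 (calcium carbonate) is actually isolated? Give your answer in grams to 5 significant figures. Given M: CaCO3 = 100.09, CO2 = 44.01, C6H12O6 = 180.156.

834.53 g

Pure C6H12O6 = 558.48 × 0.7712 = 430.700 g.
n(C6H12O6) = 430.700 / 180.156 = 2.39070 mol.
Step 1 (C6H12O6:CO2 = 1:6): theoretical n(CO2) = 14.3442 mol; at 83.72% yield, n(CO2) = 12.0090 mol.
Step 2 (CO2:CaCO3 = 1:1): theoretical n(CaCO3) = 12.0090 mol, so theoretical mass = 12.0090 × 100.09 = 1201.98 g.
At 69.43% yield, actual mass of CaCO3 = 1201.98 × 0.6943 = 834.534 g.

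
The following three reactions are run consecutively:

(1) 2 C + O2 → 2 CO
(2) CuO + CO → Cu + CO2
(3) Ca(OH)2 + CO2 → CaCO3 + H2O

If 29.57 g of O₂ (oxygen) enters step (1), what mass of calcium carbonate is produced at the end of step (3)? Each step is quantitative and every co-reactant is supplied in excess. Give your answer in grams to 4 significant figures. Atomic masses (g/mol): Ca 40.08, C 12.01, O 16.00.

M(O2) = 2(16.00) = 32.00 g/mol.
M(CaCO3) = 40.08 + 12.01 + 3(16.00) = 100.09 g/mol.
n(O2) = 29.57 / 32.00 = 0.92406 mol.
Reaction (1): O2→CO ratio 1:2 ⇒ n(CO) = 1.8481 mol.
Reaction (2): CO→CO2 ratio 1:1 ⇒ n(CO2) = 1.8481 mol.
Reaction (3): CO2→CaCO3 ratio 1:1 ⇒ n(CaCO3) = 1.8481 mol.
Mass of CaCO3 = 1.8481 × 100.09 = 184.98 g.

185.0 g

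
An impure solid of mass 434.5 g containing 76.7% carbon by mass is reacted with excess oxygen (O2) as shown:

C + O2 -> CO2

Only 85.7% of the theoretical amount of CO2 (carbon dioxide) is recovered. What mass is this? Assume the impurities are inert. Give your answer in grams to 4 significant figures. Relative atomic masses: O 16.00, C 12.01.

1047 g

Pure C available = 434.5 g × 0.767 = 333.26 g.
M(C) = 12.01 g/mol.
M(CO2) = 12.01 + 2(16.00) = 44.01 g/mol.
n(C) = 333.26 g / 12.01 g/mol = 27.749 mol.
From the equation the C:CO2 mole ratio is 1:1, so n(CO2) = 27.749 × 1/1 = 27.749 mol.
Mass of CO2 = 27.749 mol × 44.01 g/mol = 1221.2 g.
Actual mass collected = 1221.2 g × 0.857 = 1046.6 g.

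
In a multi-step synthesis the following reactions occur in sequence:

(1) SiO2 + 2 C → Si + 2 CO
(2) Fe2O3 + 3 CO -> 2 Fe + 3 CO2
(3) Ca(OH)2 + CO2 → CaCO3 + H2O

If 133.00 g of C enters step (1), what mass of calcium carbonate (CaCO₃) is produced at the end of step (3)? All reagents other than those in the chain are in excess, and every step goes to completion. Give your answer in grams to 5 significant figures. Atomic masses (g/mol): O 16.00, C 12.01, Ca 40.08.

1108.4 g

M(C) = 12.01 g/mol.
M(CaCO3) = 40.08 + 12.01 + 3(16.00) = 100.09 g/mol.
n(C) = 133.00 / 12.01 = 11.0741 mol.
Reaction (1): C→CO ratio 2:2 ⇒ n(CO) = 11.0741 mol.
Reaction (2): CO→CO2 ratio 3:3 ⇒ n(CO2) = 11.0741 mol.
Reaction (3): CO2→CaCO3 ratio 1:1 ⇒ n(CaCO3) = 11.0741 mol.
Mass of CaCO3 = 11.0741 × 100.09 = 1108.41 g.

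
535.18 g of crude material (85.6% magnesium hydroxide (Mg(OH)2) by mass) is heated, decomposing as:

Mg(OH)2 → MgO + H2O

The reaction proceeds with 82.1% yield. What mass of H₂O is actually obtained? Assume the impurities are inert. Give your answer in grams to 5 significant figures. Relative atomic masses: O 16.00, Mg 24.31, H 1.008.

Pure Mg(OH)2 available = 535.18 g × 0.856 = 458.114 g.
M(Mg(OH)2) = 24.31 + 2(16.00) + 2(1.008) = 58.326 g/mol.
M(H2O) = 2(1.008) + 16.00 = 18.016 g/mol.
n(Mg(OH)2) = 458.114 g / 58.326 g/mol = 7.85437 mol.
From the equation the Mg(OH)2:H2O mole ratio is 1:1, so n(H2O) = 7.85437 × 1/1 = 7.85437 mol.
Mass of H2O = 7.85437 mol × 18.016 g/mol = 141.504 g.
Actual mass collected = 141.504 g × 0.821 = 116.175 g.

116.18 g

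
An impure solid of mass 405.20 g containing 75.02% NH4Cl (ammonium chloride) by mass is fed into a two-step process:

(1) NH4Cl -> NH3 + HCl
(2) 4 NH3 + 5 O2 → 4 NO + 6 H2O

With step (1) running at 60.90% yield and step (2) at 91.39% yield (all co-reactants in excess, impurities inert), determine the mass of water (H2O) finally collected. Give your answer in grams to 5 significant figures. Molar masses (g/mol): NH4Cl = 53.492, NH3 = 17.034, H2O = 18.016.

85.472 g

Pure NH4Cl = 405.20 × 0.7502 = 303.981 g.
n(NH4Cl) = 303.981 / 53.492 = 5.68274 mol.
Step 1 (NH4Cl:NH3 = 1:1): theoretical n(NH3) = 5.68274 mol; at 60.90% yield, n(NH3) = 3.46079 mol.
Step 2 (NH3:H2O = 4:6): theoretical n(H2O) = 5.19118 mol, so theoretical mass = 5.19118 × 18.016 = 93.5243 g.
At 91.39% yield, actual mass of H2O = 93.5243 × 0.9139 = 85.4719 g.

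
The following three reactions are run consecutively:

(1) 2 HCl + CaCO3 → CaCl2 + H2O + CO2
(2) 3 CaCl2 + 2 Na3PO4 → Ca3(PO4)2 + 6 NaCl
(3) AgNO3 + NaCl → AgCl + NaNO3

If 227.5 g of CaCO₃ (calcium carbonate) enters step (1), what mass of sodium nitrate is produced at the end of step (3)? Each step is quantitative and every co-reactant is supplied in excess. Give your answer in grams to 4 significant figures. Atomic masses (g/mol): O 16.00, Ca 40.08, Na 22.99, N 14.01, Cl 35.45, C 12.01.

M(CaCO3) = 40.08 + 12.01 + 3(16.00) = 100.09 g/mol.
M(NaNO3) = 22.99 + 14.01 + 3(16.00) = 85.00 g/mol.
n(CaCO3) = 227.5 / 100.09 = 2.2730 mol.
Reaction (1): CaCO3→CaCl2 ratio 1:1 ⇒ n(CaCl2) = 2.2730 mol.
Reaction (2): CaCl2→NaCl ratio 3:6 ⇒ n(NaCl) = 4.5459 mol.
Reaction (3): NaCl→NaNO3 ratio 1:1 ⇒ n(NaNO3) = 4.5459 mol.
Mass of NaNO3 = 4.5459 × 85.00 = 386.40 g.

386.4 g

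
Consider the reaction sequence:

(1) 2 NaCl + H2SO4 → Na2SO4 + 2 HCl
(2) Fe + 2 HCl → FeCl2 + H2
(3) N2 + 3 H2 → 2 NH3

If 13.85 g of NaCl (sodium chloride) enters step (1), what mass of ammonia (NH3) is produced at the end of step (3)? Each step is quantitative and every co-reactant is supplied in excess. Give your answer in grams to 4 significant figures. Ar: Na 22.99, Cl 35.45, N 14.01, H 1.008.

M(NaCl) = 22.99 + 35.45 = 58.44 g/mol.
M(NH3) = 14.01 + 3(1.008) = 17.034 g/mol.
n(NaCl) = 13.85 / 58.44 = 0.23700 mol.
Reaction (1): NaCl→HCl ratio 2:2 ⇒ n(HCl) = 0.23700 mol.
Reaction (2): HCl→H2 ratio 2:1 ⇒ n(H2) = 0.11850 mol.
Reaction (3): H2→NH3 ratio 3:2 ⇒ n(NH3) = 0.078998 mol.
Mass of NH3 = 0.078998 × 17.034 = 1.3457 g.

1.346 g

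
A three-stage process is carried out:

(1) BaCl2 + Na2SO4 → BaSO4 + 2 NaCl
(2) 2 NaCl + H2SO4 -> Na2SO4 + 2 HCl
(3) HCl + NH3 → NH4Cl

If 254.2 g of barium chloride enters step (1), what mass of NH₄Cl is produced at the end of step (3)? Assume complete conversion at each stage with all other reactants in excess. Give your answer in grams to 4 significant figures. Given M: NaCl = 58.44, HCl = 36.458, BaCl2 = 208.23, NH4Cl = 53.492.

130.6 g

n(BaCl2) = 254.2 / 208.23 = 1.2208 mol.
Reaction (1): BaCl2→NaCl ratio 1:2 ⇒ n(NaCl) = 2.4415 mol.
Reaction (2): NaCl→HCl ratio 2:2 ⇒ n(HCl) = 2.4415 mol.
Reaction (3): HCl→NH4Cl ratio 1:1 ⇒ n(NH4Cl) = 2.4415 mol.
Mass of NH4Cl = 2.4415 × 53.492 = 130.60 g.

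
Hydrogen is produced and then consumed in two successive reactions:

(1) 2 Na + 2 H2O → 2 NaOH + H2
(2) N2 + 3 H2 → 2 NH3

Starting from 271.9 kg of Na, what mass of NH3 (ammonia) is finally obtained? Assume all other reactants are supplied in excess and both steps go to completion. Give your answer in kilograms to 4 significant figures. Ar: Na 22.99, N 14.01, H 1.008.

M(Na) = 22.99 g/mol.
M(NH3) = 14.01 + 3(1.008) = 17.034 g/mol.
271.9 kg = 271900 g.
n(Na) = 271900 / 22.99 = 11827 mol.
Step 1 gives a 2:1 ratio of Na to H2, so n(H2) = 5913.4 mol.
In step 2 the H2:NH3 ratio is 3:2, so n(NH3) = 3942.3 mol.
Mass of NH3 = 3942.3 × 17.034 = 67153 g = 67.15 kg.

67.15 kg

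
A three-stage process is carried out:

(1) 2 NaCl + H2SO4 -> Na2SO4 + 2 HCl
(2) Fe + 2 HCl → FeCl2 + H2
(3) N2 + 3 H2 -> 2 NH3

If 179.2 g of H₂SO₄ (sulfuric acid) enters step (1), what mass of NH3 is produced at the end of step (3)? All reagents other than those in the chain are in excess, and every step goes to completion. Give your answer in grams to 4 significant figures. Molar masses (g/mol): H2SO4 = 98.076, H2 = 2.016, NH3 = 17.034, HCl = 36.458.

n(H2SO4) = 179.2 / 98.076 = 1.8272 mol.
Reaction (1): H2SO4→HCl ratio 1:2 ⇒ n(HCl) = 3.6543 mol.
Reaction (2): HCl→H2 ratio 2:1 ⇒ n(H2) = 1.8272 mol.
Reaction (3): H2→NH3 ratio 3:2 ⇒ n(NH3) = 1.2181 mol.
Mass of NH3 = 1.2181 × 17.034 = 20.749 g.

20.75 g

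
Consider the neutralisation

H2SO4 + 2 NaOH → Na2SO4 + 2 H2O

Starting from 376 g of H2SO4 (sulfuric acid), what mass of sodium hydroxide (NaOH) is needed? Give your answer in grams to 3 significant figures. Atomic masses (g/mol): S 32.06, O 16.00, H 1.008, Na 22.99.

M(H2SO4) = 2(1.008) + 32.06 + 4(16.00) = 98.076 g/mol.
M(NaOH) = 22.99 + 16.00 + 1.008 = 39.998 g/mol.
n(H2SO4) = 376.0 g / 98.076 g/mol = 3.834 mol.
From the equation the H2SO4:NaOH mole ratio is 1:2, so n(NaOH) = 3.834 × 2/1 = 7.668 mol.
Mass of NaOH = 7.668 mol × 39.998 g/mol = 306.7 g.

307 g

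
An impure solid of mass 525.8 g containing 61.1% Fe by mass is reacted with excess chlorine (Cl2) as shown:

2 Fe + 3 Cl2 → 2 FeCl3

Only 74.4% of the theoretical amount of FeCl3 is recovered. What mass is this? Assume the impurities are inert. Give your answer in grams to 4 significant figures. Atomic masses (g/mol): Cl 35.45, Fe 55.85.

Pure Fe available = 525.8 g × 0.611 = 321.26 g.
M(Fe) = 55.85 g/mol.
M(FeCl3) = 55.85 + 3(35.45) = 162.20 g/mol.
n(Fe) = 321.26 g / 55.85 g/mol = 5.7523 mol.
From the equation the Fe:FeCl3 mole ratio is 2:2, so n(FeCl3) = 5.7523 × 2/2 = 5.7523 mol.
Mass of FeCl3 = 5.7523 mol × 162.20 g/mol = 933.02 g.
Actual mass collected = 933.02 g × 0.744 = 694.16 g.

694.2 g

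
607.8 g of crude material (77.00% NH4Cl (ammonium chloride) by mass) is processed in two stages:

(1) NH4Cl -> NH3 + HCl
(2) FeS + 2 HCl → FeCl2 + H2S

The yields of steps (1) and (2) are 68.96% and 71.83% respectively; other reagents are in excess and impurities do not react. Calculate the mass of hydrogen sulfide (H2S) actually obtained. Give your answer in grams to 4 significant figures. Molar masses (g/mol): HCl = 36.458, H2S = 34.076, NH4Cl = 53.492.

73.84 g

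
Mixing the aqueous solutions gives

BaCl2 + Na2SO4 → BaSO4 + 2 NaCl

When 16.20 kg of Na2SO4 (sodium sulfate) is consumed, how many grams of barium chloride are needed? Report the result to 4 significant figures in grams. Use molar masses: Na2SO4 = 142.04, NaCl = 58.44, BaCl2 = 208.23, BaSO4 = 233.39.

23750 g

Convert: 16.20 kg = 16200 g.
n(Na2SO4) = 16200 g / 142.04 g/mol = 114.05 mol.
From the equation the Na2SO4:BaCl2 mole ratio is 1:1, so n(BaCl2) = 114.05 × 1/1 = 114.05 mol.
Mass of BaCl2 = 114.05 mol × 208.23 g/mol = 23749 g.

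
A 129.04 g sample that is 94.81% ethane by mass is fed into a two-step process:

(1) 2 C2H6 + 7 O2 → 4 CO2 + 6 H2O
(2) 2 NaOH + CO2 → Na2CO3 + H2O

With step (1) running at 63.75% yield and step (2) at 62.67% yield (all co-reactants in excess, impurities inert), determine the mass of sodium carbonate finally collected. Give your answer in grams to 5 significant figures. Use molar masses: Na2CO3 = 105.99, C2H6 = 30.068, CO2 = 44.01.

Pure C2H6 = 129.04 × 0.9481 = 122.343 g.
n(C2H6) = 122.343 / 30.068 = 4.06887 mol.
Step 1 (C2H6:CO2 = 2:4): theoretical n(CO2) = 8.13774 mol; at 63.75% yield, n(CO2) = 5.18781 mol.
Step 2 (CO2:Na2CO3 = 1:1): theoretical n(Na2CO3) = 5.18781 mol, so theoretical mass = 5.18781 × 105.99 = 549.856 g.
At 62.67% yield, actual mass of Na2CO3 = 549.856 × 0.6267 = 344.595 g.

344.59 g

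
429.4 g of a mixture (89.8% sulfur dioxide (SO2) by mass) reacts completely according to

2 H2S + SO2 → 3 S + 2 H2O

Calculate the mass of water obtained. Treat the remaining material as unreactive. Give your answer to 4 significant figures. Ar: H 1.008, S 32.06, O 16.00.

Mass of pure SO2 = 429.4 g × 0.898 = 385.60 g.
M(SO2) = 32.06 + 2(16.00) = 64.06 g/mol.
M(H2O) = 2(1.008) + 16.00 = 18.016 g/mol.
n(SO2) = 385.60 g / 64.06 g/mol = 6.0194 mol.
From the equation the SO2:H2O mole ratio is 1:2, so n(H2O) = 6.0194 × 2/1 = 12.039 mol.
Mass of H2O = 12.039 mol × 18.016 g/mol = 216.89 g.

216.9 g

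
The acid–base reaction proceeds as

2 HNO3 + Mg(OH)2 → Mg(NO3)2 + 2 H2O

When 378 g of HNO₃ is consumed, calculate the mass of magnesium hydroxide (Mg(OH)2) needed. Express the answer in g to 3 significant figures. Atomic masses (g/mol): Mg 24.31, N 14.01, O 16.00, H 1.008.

M(HNO3) = 1.008 + 14.01 + 3(16.00) = 63.018 g/mol.
M(Mg(OH)2) = 24.31 + 2(16.00) + 2(1.008) = 58.326 g/mol.
n(HNO3) = 378.0 g / 63.018 g/mol = 5.998 mol.
From the equation the HNO3:Mg(OH)2 mole ratio is 2:1, so n(Mg(OH)2) = 5.998 × 1/2 = 2.999 mol.
Mass of Mg(OH)2 = 2.999 mol × 58.326 g/mol = 174.9 g.

175 g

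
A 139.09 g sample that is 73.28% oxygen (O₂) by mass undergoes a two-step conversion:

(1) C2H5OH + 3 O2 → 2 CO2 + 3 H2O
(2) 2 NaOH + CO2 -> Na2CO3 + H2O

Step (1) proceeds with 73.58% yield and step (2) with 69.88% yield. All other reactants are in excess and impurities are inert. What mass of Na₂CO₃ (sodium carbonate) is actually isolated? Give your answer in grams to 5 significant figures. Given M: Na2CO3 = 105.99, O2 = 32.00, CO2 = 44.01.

115.72 g

Pure O2 = 139.09 × 0.7328 = 101.925 g.
n(O2) = 101.925 / 32.00 = 3.18516 mol.
Step 1 (O2:CO2 = 3:2): theoretical n(CO2) = 2.12344 mol; at 73.58% yield, n(CO2) = 1.56243 mol.
Step 2 (CO2:Na2CO3 = 1:1): theoretical n(Na2CO3) = 1.56243 mol, so theoretical mass = 1.56243 × 105.99 = 165.602 g.
At 69.88% yield, actual mass of Na2CO3 = 165.602 × 0.6988 = 115.722 g.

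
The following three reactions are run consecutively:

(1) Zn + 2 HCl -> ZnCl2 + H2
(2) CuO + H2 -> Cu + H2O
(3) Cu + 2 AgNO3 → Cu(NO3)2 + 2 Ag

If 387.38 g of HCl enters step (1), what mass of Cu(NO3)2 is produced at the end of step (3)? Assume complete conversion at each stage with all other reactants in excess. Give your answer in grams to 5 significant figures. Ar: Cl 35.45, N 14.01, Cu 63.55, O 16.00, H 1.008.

M(HCl) = 1.008 + 35.45 = 36.458 g/mol.
M(Cu(NO3)2) = 63.55 + 2(14.01) + 6(16.00) = 187.57 g/mol.
n(HCl) = 387.38 / 36.458 = 10.6254 mol.
Reaction (1): HCl→H2 ratio 2:1 ⇒ n(H2) = 5.31269 mol.
Reaction (2): H2→Cu ratio 1:1 ⇒ n(Cu) = 5.31269 mol.
Reaction (3): Cu→Cu(NO3)2 ratio 1:1 ⇒ n(Cu(NO3)2) = 5.31269 mol.
Mass of Cu(NO3)2 = 5.31269 × 187.57 = 996.501 g.

996.50 g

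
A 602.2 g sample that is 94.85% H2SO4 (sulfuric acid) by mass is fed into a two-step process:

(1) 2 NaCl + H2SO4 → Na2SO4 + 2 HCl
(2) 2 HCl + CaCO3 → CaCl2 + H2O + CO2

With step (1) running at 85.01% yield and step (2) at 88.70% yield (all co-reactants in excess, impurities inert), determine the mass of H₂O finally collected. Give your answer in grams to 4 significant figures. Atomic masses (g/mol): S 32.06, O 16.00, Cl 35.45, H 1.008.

Pure H2SO4 = 602.2 × 0.9485 = 571.19 g.
M(H2SO4) = 2(1.008) + 32.06 + 4(16.00) = 98.076 g/mol.
M(H2O) = 2(1.008) + 16.00 = 18.016 g/mol.
n(H2SO4) = 571.19 / 98.076 = 5.8239 mol.
Step 1 (H2SO4:HCl = 1:2): theoretical n(HCl) = 11.648 mol; at 85.01% yield, n(HCl) = 9.9018 mol.
Step 2 (HCl:H2O = 2:1): theoretical n(H2O) = 4.9509 mol, so theoretical mass = 4.9509 × 18.016 = 89.196 g.
At 88.70% yield, actual mass of H2O = 89.196 × 0.8870 = 79.117 g.

79.12 g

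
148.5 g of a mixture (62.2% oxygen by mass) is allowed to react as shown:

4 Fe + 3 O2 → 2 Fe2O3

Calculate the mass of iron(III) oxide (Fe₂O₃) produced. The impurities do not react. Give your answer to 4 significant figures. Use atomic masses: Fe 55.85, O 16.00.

307.3 g

Mass of pure O2 = 148.5 g × 0.622 = 92.367 g.
M(O2) = 2(16.00) = 32.00 g/mol.
M(Fe2O3) = 2(55.85) + 3(16.00) = 159.70 g/mol.
n(O2) = 92.367 g / 32.00 g/mol = 2.8865 mol.
From the equation the O2:Fe2O3 mole ratio is 3:2, so n(Fe2O3) = 2.8865 × 2/3 = 1.9243 mol.
Mass of Fe2O3 = 1.9243 mol × 159.70 g/mol = 307.31 g.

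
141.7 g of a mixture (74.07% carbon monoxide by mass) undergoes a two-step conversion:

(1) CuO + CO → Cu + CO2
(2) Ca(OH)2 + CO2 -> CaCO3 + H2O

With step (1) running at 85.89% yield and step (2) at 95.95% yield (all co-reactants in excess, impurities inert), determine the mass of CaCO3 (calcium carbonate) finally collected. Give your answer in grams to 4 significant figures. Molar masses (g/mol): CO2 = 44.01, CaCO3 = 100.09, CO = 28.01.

Pure CO = 141.7 × 0.7407 = 104.96 g.
n(CO) = 104.96 / 28.01 = 3.7471 mol.
Step 1 (CO:CO2 = 1:1): theoretical n(CO2) = 3.7471 mol; at 85.89% yield, n(CO2) = 3.2184 mol.
Step 2 (CO2:CaCO3 = 1:1): theoretical n(CaCO3) = 3.2184 mol, so theoretical mass = 3.2184 × 100.09 = 322.13 g.
At 95.95% yield, actual mass of CaCO3 = 322.13 × 0.9595 = 309.08 g.

309.1 g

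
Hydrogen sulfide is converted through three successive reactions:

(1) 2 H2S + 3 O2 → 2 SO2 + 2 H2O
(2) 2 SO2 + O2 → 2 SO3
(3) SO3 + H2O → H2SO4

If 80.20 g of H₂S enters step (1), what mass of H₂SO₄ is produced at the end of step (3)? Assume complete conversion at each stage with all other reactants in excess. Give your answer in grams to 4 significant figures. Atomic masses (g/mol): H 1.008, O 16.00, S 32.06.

230.8 g

M(H2S) = 2(1.008) + 32.06 = 34.076 g/mol.
M(H2SO4) = 2(1.008) + 32.06 + 4(16.00) = 98.076 g/mol.
n(H2S) = 80.20 / 34.076 = 2.3536 mol.
Reaction (1): H2S→SO2 ratio 2:2 ⇒ n(SO2) = 2.3536 mol.
Reaction (2): SO2→SO3 ratio 2:2 ⇒ n(SO3) = 2.3536 mol.
Reaction (3): SO3→H2SO4 ratio 1:1 ⇒ n(H2SO4) = 2.3536 mol.
Mass of H2SO4 = 2.3536 × 98.076 = 230.83 g.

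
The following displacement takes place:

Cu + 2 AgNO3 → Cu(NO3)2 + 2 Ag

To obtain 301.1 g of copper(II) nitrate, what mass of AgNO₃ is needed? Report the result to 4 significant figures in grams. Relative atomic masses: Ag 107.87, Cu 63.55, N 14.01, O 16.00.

545.4 g

M(Cu(NO3)2) = 63.55 + 2(14.01) + 6(16.00) = 187.57 g/mol.
M(AgNO3) = 107.87 + 14.01 + 3(16.00) = 169.88 g/mol.
n(Cu(NO3)2) = 301.10 g / 187.57 g/mol = 1.6053 mol.
From the equation the Cu(NO3)2:AgNO3 mole ratio is 1:2, so n(AgNO3) = 1.6053 × 2/1 = 3.2105 mol.
Mass of AgNO3 = 3.2105 mol × 169.88 g/mol = 545.41 g.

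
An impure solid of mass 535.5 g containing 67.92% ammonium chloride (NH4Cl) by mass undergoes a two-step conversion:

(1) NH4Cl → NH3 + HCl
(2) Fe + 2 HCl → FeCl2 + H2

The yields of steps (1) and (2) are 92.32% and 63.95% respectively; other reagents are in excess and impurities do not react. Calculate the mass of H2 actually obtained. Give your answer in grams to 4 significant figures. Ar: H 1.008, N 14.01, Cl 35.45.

Pure NH4Cl = 535.5 × 0.6792 = 363.71 g.
M(NH4Cl) = 14.01 + 4(1.008) + 35.45 = 53.492 g/mol.
M(H2) = 2(1.008) = 2.016 g/mol.
n(NH4Cl) = 363.71 / 53.492 = 6.7994 mol.
Step 1 (NH4Cl:HCl = 1:1): theoretical n(HCl) = 6.7994 mol; at 92.32% yield, n(HCl) = 6.2772 mol.
Step 2 (HCl:H2 = 2:1): theoretical n(H2) = 3.1386 mol, so theoretical mass = 3.1386 × 2.016 = 6.3274 g.
At 63.95% yield, actual mass of H2 = 6.3274 × 0.6395 = 4.0464 g.

4.046 g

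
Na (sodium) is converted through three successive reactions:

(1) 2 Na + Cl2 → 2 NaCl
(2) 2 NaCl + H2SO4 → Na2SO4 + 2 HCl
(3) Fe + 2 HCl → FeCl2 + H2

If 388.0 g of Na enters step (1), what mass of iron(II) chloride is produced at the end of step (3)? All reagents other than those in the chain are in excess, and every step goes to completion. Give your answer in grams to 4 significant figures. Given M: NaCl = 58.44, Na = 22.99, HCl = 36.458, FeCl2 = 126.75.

n(Na) = 388.0 / 22.99 = 16.877 mol.
Reaction (1): Na→NaCl ratio 2:2 ⇒ n(NaCl) = 16.877 mol.
Reaction (2): NaCl→HCl ratio 2:2 ⇒ n(HCl) = 16.877 mol.
Reaction (3): HCl→FeCl2 ratio 2:1 ⇒ n(FeCl2) = 8.4385 mol.
Mass of FeCl2 = 8.4385 × 126.75 = 1069.6 g.

1070 g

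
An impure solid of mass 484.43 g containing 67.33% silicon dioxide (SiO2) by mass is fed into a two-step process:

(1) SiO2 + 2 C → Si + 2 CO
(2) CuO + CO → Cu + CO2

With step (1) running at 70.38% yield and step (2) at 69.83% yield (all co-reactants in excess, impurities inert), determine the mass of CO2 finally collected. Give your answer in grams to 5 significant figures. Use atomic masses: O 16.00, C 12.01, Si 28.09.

234.81 g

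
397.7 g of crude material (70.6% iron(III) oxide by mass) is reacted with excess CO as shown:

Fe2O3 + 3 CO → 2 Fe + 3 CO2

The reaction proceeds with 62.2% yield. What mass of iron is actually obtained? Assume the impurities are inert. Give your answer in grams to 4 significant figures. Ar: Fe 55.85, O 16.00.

Pure Fe2O3 available = 397.7 g × 0.706 = 280.78 g.
M(Fe2O3) = 2(55.85) + 3(16.00) = 159.70 g/mol.
M(Fe) = 55.85 g/mol.
n(Fe2O3) = 280.78 g / 159.70 g/mol = 1.7581 mol.
From the equation the Fe2O3:Fe mole ratio is 1:2, so n(Fe) = 1.7581 × 2/1 = 3.5163 mol.
Mass of Fe = 3.5163 mol × 55.85 g/mol = 196.39 g.
Actual mass collected = 196.39 g × 0.622 = 122.15 g.

122.2 g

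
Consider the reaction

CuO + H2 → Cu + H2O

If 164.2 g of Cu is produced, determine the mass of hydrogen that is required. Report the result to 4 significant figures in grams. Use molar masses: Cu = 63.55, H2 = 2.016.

5.209 g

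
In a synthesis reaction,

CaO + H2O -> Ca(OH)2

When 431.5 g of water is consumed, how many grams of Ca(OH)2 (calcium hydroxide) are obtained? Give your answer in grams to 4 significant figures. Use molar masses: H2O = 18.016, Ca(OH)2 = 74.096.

n(H2O) = 431.50 g / 18.016 g/mol = 23.951 mol.
From the equation the H2O:Ca(OH)2 mole ratio is 1:1, so n(Ca(OH)2) = 23.951 × 1/1 = 23.951 mol.
Mass of Ca(OH)2 = 23.951 mol × 74.096 g/mol = 1774.7 g.

1775 g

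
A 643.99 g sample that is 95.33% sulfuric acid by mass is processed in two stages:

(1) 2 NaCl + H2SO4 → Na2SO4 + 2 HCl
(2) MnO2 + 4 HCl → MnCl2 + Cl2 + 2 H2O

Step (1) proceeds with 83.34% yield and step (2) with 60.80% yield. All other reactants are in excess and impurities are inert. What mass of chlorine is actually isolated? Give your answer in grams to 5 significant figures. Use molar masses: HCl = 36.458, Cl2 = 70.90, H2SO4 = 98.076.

Pure H2SO4 = 643.99 × 0.9533 = 613.916 g.
n(H2SO4) = 613.916 / 98.076 = 6.25959 mol.
Step 1 (H2SO4:HCl = 1:2): theoretical n(HCl) = 12.5192 mol; at 83.34% yield, n(HCl) = 10.4335 mol.
Step 2 (HCl:Cl2 = 4:1): theoretical n(Cl2) = 2.60837 mol, so theoretical mass = 2.60837 × 70.90 = 184.934 g.
At 60.80% yield, actual mass of Cl2 = 184.934 × 0.6080 = 112.440 g.

112.44 g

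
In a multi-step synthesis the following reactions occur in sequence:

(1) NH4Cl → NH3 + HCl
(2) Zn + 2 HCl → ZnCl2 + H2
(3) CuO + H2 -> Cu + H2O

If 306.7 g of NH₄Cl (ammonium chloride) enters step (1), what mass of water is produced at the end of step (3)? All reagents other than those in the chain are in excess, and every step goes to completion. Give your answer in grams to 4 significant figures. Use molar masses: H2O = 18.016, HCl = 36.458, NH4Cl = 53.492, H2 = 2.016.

51.65 g

n(NH4Cl) = 306.7 / 53.492 = 5.7336 mol.
Reaction (1): NH4Cl→HCl ratio 1:1 ⇒ n(HCl) = 5.7336 mol.
Reaction (2): HCl→H2 ratio 2:1 ⇒ n(H2) = 2.8668 mol.
Reaction (3): H2→H2O ratio 1:1 ⇒ n(H2O) = 2.8668 mol.
Mass of H2O = 2.8668 × 18.016 = 51.648 g.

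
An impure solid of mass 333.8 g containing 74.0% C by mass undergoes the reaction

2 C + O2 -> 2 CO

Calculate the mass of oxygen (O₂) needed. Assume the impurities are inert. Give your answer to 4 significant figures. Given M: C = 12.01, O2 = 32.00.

329.1 g

Mass of pure C = 333.8 g × 0.740 = 247.01 g.
n(C) = 247.01 g / 12.01 g/mol = 20.567 mol.
From the equation the C:O2 mole ratio is 2:1, so n(O2) = 20.567 × 1/2 = 10.284 mol.
Mass of O2 = 10.284 mol × 32.00 g/mol = 329.08 g.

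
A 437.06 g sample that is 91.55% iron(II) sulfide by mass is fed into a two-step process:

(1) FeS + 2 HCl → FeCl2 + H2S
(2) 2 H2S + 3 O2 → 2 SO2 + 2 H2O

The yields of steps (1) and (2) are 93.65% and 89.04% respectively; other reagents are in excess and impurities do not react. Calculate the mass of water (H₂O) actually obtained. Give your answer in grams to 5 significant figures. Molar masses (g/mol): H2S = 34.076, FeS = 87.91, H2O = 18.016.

68.377 g

Pure FeS = 437.06 × 0.9155 = 400.128 g.
n(FeS) = 400.128 / 87.91 = 4.55157 mol.
Step 1 (FeS:H2S = 1:1): theoretical n(H2S) = 4.55157 mol; at 93.65% yield, n(H2S) = 4.26254 mol.
Step 2 (H2S:H2O = 2:2): theoretical n(H2O) = 4.26254 mol, so theoretical mass = 4.26254 × 18.016 = 76.7940 g.
At 89.04% yield, actual mass of H2O = 76.7940 × 0.8904 = 68.3774 g.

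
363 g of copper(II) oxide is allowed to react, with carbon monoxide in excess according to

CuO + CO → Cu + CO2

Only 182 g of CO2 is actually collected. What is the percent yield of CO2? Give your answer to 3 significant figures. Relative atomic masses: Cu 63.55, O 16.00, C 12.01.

M(CuO) = 63.55 + 16.00 = 79.55 g/mol.
M(CO2) = 12.01 + 2(16.00) = 44.01 g/mol.
n(CuO) = 363.0 g / 79.55 g/mol = 4.563 mol.
From the equation the CuO:CO2 mole ratio is 1:1, so n(CO2) = 4.563 × 1/1 = 4.563 mol.
Mass of CO2 = 4.563 mol × 44.01 g/mol = 200.8 g.
This is the theoretical yield. Percent yield = 182 g / 200.8 g × 100% = 90.63%.

90.6 %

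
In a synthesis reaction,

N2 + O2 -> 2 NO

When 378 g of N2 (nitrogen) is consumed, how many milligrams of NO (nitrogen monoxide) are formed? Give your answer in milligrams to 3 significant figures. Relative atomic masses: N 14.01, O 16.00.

M(N2) = 2(14.01) = 28.02 g/mol.
M(NO) = 14.01 + 16.00 = 30.01 g/mol.
n(N2) = 378.0 g / 28.02 g/mol = 13.49 mol.
From the equation the N2:NO mole ratio is 1:2, so n(NO) = 13.49 × 2/1 = 26.98 mol.
Mass of NO = 26.98 mol × 30.01 g/mol = 809.7 g.
Converting to mg: 809.7 g = 810000 mg.

810000 mg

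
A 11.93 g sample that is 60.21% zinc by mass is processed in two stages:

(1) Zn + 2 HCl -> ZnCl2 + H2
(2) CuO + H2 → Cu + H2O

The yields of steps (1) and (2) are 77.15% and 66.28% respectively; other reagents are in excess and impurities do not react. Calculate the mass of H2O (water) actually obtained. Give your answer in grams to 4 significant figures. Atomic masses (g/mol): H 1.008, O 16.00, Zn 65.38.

1.012 g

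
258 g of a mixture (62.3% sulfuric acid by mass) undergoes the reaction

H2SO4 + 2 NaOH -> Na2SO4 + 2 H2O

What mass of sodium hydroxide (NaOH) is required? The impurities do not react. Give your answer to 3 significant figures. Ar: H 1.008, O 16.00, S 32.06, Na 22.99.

131 g

Mass of pure H2SO4 = 258 g × 0.623 = 160.7 g.
M(H2SO4) = 2(1.008) + 32.06 + 4(16.00) = 98.076 g/mol.
M(NaOH) = 22.99 + 16.00 + 1.008 = 39.998 g/mol.
n(H2SO4) = 160.7 g / 98.076 g/mol = 1.639 mol.
From the equation the H2SO4:NaOH mole ratio is 1:2, so n(NaOH) = 1.639 × 2/1 = 3.278 mol.
Mass of NaOH = 3.278 mol × 39.998 g/mol = 131.1 g.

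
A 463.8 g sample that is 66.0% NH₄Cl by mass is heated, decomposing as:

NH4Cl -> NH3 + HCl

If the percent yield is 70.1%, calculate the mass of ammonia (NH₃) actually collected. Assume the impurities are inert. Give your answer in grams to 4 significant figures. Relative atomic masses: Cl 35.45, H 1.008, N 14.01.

68.33 g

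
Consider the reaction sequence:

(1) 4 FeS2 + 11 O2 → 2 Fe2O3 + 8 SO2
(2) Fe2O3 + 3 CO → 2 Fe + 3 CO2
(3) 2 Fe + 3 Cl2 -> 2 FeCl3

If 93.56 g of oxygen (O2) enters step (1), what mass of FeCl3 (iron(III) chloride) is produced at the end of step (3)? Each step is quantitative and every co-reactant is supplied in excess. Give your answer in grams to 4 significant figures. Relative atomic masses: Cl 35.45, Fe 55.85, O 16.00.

M(O2) = 2(16.00) = 32.00 g/mol.
M(FeCl3) = 55.85 + 3(35.45) = 162.20 g/mol.
n(O2) = 93.56 / 32.00 = 2.9238 mol.
Reaction (1): O2→Fe2O3 ratio 11:2 ⇒ n(Fe2O3) = 0.53159 mol.
Reaction (2): Fe2O3→Fe ratio 1:2 ⇒ n(Fe) = 1.0632 mol.
Reaction (3): Fe→FeCl3 ratio 2:2 ⇒ n(FeCl3) = 1.0632 mol.
Mass of FeCl3 = 1.0632 × 162.20 = 172.45 g.

172.4 g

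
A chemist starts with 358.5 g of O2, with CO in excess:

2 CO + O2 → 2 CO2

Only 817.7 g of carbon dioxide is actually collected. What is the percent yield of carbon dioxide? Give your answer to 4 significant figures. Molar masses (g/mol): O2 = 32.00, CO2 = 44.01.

n(O2) = 358.50 g / 32.00 g/mol = 11.203 mol.
From the equation the O2:CO2 mole ratio is 1:2, so n(CO2) = 11.203 × 2/1 = 22.406 mol.
Mass of CO2 = 22.406 mol × 44.01 g/mol = 986.10 g.
This is the theoretical yield. Percent yield = 817.7 g / 986.10 g × 100% = 82.923%.

82.92 %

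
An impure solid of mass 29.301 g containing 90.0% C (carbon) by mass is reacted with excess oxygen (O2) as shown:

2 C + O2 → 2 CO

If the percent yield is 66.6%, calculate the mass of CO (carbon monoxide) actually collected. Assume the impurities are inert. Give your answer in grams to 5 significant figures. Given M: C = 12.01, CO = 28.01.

40.961 g

Pure C available = 29.301 g × 0.900 = 26.3709 g.
n(C) = 26.3709 g / 12.01 g/mol = 2.19575 mol.
From the equation the C:CO mole ratio is 2:2, so n(CO) = 2.19575 × 2/2 = 2.19575 mol.
Mass of CO = 2.19575 mol × 28.01 g/mol = 61.5028 g.
Actual mass collected = 61.5028 g × 0.666 = 40.9609 g.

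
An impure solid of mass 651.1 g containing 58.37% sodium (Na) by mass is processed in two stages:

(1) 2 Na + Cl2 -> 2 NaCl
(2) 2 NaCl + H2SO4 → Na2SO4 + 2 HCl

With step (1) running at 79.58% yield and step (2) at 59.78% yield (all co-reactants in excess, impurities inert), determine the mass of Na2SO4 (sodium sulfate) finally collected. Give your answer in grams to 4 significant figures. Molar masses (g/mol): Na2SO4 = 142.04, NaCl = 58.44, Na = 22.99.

Pure Na = 651.1 × 0.5837 = 380.05 g.
n(Na) = 380.05 / 22.99 = 16.531 mol.
Step 1 (Na:NaCl = 2:2): theoretical n(NaCl) = 16.531 mol; at 79.58% yield, n(NaCl) = 13.155 mol.
Step 2 (NaCl:Na2SO4 = 2:1): theoretical n(Na2SO4) = 6.5777 mol, so theoretical mass = 6.5777 × 142.04 = 934.29 g.
At 59.78% yield, actual mass of Na2SO4 = 934.29 × 0.5978 = 558.52 g.

558.5 g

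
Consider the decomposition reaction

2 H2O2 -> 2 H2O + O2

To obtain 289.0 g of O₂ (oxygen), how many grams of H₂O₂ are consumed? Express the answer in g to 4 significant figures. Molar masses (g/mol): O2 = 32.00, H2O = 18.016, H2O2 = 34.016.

614.4 g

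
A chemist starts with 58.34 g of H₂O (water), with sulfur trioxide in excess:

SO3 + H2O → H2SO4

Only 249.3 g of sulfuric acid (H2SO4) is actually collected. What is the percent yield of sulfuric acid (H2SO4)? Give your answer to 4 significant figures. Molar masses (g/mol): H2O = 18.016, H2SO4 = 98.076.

78.50 %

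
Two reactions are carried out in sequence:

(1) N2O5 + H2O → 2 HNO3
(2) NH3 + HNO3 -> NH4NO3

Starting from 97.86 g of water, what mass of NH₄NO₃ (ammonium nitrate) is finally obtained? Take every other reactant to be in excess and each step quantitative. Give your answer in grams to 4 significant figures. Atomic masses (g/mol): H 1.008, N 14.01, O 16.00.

M(H2O) = 2(1.008) + 16.00 = 18.016 g/mol.
M(NH4NO3) = 2(14.01) + 4(1.008) + 3(16.00) = 80.052 g/mol.
n(H2O) = 97.860 / 18.016 = 5.4318 mol.
Step 1 gives a 1:2 ratio of H2O to HNO3, so n(HNO3) = 10.864 mol.
In step 2 the HNO3:NH4NO3 ratio is 1:1, so n(NH4NO3) = 10.864 mol.
Mass of NH4NO3 = 10.864 × 80.052 = 869.66 g.

869.7 g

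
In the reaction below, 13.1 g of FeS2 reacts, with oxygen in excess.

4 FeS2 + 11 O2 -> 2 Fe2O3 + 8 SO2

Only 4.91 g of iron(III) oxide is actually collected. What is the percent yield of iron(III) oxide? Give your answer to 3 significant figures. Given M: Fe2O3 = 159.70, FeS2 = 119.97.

56.3 %

n(FeS2) = 13.10 g / 119.97 g/mol = 0.1092 mol.
From the equation the FeS2:Fe2O3 mole ratio is 4:2, so n(Fe2O3) = 0.1092 × 2/4 = 0.05460 mol.
Mass of Fe2O3 = 0.05460 mol × 159.70 g/mol = 8.719 g.
This is the theoretical yield. Percent yield = 4.91 g / 8.719 g × 100% = 56.31%.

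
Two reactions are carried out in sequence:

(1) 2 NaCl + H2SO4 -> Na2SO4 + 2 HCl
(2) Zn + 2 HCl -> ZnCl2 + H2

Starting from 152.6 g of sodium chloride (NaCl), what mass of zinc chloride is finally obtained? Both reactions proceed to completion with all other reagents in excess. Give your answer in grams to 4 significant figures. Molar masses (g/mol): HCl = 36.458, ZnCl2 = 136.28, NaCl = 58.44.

177.9 g

n(NaCl) = 152.60 / 58.44 = 2.6112 mol.
Step 1 gives a 2:2 ratio of NaCl to HCl, so n(HCl) = 2.6112 mol.
In step 2 the HCl:ZnCl2 ratio is 2:1, so n(ZnCl2) = 1.3056 mol.
Mass of ZnCl2 = 1.3056 × 136.28 = 177.93 g.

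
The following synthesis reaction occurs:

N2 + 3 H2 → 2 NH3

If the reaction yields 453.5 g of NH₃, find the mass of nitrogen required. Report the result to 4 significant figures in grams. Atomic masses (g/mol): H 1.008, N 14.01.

373.0 g

M(NH3) = 14.01 + 3(1.008) = 17.034 g/mol.
M(N2) = 2(14.01) = 28.02 g/mol.
n(NH3) = 453.50 g / 17.034 g/mol = 26.623 mol.
From the equation the NH3:N2 mole ratio is 2:1, so n(N2) = 26.623 × 1/2 = 13.312 mol.
Mass of N2 = 13.312 mol × 28.02 g/mol = 372.99 g.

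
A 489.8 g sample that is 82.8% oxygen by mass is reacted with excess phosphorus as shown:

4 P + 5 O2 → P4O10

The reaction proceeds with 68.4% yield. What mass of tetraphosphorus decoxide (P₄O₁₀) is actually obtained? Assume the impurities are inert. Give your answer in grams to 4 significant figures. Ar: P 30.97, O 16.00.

492.2 g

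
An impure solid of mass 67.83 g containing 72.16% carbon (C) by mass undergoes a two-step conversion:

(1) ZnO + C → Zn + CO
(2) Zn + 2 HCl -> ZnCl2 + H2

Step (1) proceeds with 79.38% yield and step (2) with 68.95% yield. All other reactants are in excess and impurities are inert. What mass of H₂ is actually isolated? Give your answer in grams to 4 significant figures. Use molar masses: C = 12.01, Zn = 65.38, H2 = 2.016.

Pure C = 67.83 × 0.7216 = 48.946 g.
n(C) = 48.946 / 12.01 = 4.0754 mol.
Step 1 (C:Zn = 1:1): theoretical n(Zn) = 4.0754 mol; at 79.38% yield, n(Zn) = 3.2351 mol.
Step 2 (Zn:H2 = 1:1): theoretical n(H2) = 3.2351 mol, so theoretical mass = 3.2351 × 2.016 = 6.5219 g.
At 68.95% yield, actual mass of H2 = 6.5219 × 0.6895 = 4.4969 g.

4.497 g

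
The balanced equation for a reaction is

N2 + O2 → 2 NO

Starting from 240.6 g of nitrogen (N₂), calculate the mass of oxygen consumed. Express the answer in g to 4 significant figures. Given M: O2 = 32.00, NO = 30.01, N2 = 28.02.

n(N2) = 240.60 g / 28.02 g/mol = 8.5867 mol.
From the equation the N2:O2 mole ratio is 1:1, so n(O2) = 8.5867 × 1/1 = 8.5867 mol.
Mass of O2 = 8.5867 mol × 32.00 g/mol = 274.78 g.

274.8 g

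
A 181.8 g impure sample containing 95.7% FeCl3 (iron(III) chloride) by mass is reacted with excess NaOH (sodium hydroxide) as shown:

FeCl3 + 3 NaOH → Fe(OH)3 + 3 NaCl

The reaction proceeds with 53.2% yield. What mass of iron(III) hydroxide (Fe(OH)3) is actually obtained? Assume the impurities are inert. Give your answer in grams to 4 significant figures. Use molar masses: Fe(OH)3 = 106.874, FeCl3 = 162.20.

60.99 g

Pure FeCl3 available = 181.8 g × 0.957 = 173.98 g.
n(FeCl3) = 173.98 g / 162.20 g/mol = 1.0726 mol.
From the equation the FeCl3:Fe(OH)3 mole ratio is 1:1, so n(Fe(OH)3) = 1.0726 × 1/1 = 1.0726 mol.
Mass of Fe(OH)3 = 1.0726 mol × 106.874 g/mol = 114.64 g.
Actual mass collected = 114.64 g × 0.532 = 60.987 g.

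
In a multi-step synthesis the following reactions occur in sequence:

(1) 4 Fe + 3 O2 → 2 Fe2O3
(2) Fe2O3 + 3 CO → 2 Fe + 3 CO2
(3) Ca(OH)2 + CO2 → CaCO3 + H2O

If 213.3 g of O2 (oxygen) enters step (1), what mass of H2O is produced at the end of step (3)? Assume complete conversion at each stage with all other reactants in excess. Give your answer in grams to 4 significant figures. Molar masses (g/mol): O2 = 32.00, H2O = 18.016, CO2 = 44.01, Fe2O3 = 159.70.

n(O2) = 213.3 / 32.00 = 6.6656 mol.
Reaction (1): O2→Fe2O3 ratio 3:2 ⇒ n(Fe2O3) = 4.4438 mol.
Reaction (2): Fe2O3→CO2 ratio 1:3 ⇒ n(CO2) = 13.331 mol.
Reaction (3): CO2→H2O ratio 1:1 ⇒ n(H2O) = 13.331 mol.
Mass of H2O = 13.331 × 18.016 = 240.18 g.

240.2 g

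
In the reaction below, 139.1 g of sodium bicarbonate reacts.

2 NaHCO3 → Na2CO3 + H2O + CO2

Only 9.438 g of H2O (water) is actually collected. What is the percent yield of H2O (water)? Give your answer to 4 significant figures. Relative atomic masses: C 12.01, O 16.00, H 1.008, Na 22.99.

63.28 %

M(NaHCO3) = 22.99 + 1.008 + 12.01 + 3(16.00) = 84.008 g/mol.
M(H2O) = 2(1.008) + 16.00 = 18.016 g/mol.
n(NaHCO3) = 139.10 g / 84.008 g/mol = 1.6558 mol.
From the equation the NaHCO3:H2O mole ratio is 2:1, so n(H2O) = 1.6558 × 1/2 = 0.82790 mol.
Mass of H2O = 0.82790 mol × 18.016 g/mol = 14.915 g.
This is the theoretical yield. Percent yield = 9.438 g / 14.915 g × 100% = 63.277%.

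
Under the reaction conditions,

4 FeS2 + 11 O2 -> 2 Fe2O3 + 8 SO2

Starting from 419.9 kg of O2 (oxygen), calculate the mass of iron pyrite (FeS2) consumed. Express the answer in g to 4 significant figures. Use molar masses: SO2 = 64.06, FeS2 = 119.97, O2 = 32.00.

572400 g

Convert: 419.9 kg = 419900 g.
n(O2) = 419900 g / 32.00 g/mol = 13122 mol.
From the equation the O2:FeS2 mole ratio is 11:4, so n(FeS2) = 13122 × 4/11 = 4771.6 mol.
Mass of FeS2 = 4771.6 mol × 119.97 g/mol = 572450 g.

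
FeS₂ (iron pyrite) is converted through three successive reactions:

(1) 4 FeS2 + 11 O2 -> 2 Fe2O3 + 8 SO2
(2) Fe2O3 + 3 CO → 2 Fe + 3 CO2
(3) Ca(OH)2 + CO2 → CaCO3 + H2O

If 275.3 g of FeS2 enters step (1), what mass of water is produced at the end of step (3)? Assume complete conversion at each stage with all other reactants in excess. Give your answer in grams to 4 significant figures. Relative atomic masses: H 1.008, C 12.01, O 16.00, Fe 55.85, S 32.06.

M(FeS2) = 55.85 + 2(32.06) = 119.97 g/mol.
M(H2O) = 2(1.008) + 16.00 = 18.016 g/mol.
n(FeS2) = 275.3 / 119.97 = 2.2947 mol.
Reaction (1): FeS2→Fe2O3 ratio 4:2 ⇒ n(Fe2O3) = 1.1474 mol.
Reaction (2): Fe2O3→CO2 ratio 1:3 ⇒ n(CO2) = 3.4421 mol.
Reaction (3): CO2→H2O ratio 1:1 ⇒ n(H2O) = 3.4421 mol.
Mass of H2O = 3.4421 × 18.016 = 62.013 g.

62.01 g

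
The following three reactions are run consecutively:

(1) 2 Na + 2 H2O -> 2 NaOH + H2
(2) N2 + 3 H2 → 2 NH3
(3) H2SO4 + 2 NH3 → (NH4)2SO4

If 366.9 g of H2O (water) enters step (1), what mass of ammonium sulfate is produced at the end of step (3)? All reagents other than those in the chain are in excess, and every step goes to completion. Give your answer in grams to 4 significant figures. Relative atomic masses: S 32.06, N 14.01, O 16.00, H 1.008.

M(H2O) = 2(1.008) + 16.00 = 18.016 g/mol.
M((NH4)2SO4) = 2(14.01) + 8(1.008) + 32.06 + 4(16.00) = 132.144 g/mol.
n(H2O) = 366.9 / 18.016 = 20.365 mol.
Reaction (1): H2O→H2 ratio 2:1 ⇒ n(H2) = 10.183 mol.
Reaction (2): H2→NH3 ratio 3:2 ⇒ n(NH3) = 6.7884 mol.
Reaction (3): NH3→(NH4)2SO4 ratio 2:1 ⇒ n((NH4)2SO4) = 3.3942 mol.
Mass of (NH4)2SO4 = 3.3942 × 132.144 = 448.52 g.

448.5 g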